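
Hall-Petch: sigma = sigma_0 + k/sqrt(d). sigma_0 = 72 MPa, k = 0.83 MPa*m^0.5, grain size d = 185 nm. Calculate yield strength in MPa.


d = 185 nm = 1.85e-07 m
sqrt(d) = 0.0004301163
Hall-Petch contribution = k / sqrt(d) = 0.83 / 0.0004301163 = 1929.7 MPa
sigma = sigma_0 + k/sqrt(d) = 72 + 1929.7 = 2001.7 MPa

2001.7


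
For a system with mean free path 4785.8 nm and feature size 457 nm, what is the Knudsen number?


Knudsen number Kn = lambda / L
Kn = 4785.8 / 457
Kn = 10.4722

10.4722


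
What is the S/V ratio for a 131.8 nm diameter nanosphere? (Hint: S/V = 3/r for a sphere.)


Radius r = 131.8/2 = 65.9 nm
S/V = 3 / r = 3 / 65.9
S/V = 0.0455 nm^-1

0.0455


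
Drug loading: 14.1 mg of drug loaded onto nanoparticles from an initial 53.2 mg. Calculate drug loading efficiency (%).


Drug loading efficiency = (drug loaded / drug initial) * 100
DLE = 14.1 / 53.2 * 100
DLE = 0.265 * 100
DLE = 26.5%

26.5


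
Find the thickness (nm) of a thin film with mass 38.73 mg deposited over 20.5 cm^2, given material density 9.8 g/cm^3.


Convert: m = 38.73 mg = 3.8730e-05 kg, A = 20.5 cm^2 = 2.0500e-03 m^2, rho = 9.8 g/cm^3 = 9800 kg/m^3
t = m / (A * rho)
t = 3.8730e-05 / (2.0500e-03 * 9800)
t = 1.9278e-06 m = 1927.8 nm

1927.8


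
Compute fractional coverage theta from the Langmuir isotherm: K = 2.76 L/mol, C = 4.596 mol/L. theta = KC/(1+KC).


Langmuir isotherm: theta = K*C / (1 + K*C)
K*C = 2.76 * 4.596 = 12.68496
theta = 12.68496 / (1 + 12.68496) = 12.68496 / 13.68496
theta = 0.9269

0.9269


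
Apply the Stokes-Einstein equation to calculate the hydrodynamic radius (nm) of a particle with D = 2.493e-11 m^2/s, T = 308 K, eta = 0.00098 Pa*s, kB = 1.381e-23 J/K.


Stokes-Einstein: R = kB*T / (6*pi*eta*D)
R = 1.381e-23 * 308 / (6 * pi * 0.00098 * 2.493e-11)
R = 9.23623e-09 m = 9.24 nm

9.24


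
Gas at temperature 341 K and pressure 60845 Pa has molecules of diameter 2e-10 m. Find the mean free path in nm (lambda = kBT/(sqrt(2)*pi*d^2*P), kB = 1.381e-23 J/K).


Mean free path: lambda = kB*T / (sqrt(2) * pi * d^2 * P)
lambda = 1.381e-23 * 341 / (sqrt(2) * pi * (2e-10)^2 * 60845)
lambda = 4.3551e-07 m
lambda = 435.51 nm

435.51


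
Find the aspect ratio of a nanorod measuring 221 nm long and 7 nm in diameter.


Aspect ratio AR = length / diameter
AR = 221 / 7
AR = 31.57

31.57


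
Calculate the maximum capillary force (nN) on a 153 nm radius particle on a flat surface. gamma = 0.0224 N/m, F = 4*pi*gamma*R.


Convert radius: R = 153 nm = 1.53e-07 m
F = 4 * pi * gamma * R
F = 4 * pi * 0.0224 * 1.53e-07
F = 4.30675e-08 N = 43.0675 nN

43.0675


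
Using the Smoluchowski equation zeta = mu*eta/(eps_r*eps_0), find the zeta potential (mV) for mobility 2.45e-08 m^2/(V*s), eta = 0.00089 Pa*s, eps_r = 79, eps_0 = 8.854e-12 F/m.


Smoluchowski equation: zeta = mu * eta / (eps_r * eps_0)
zeta = 2.45e-08 * 0.00089 / (79 * 8.854e-12)
zeta = 0.031174 V = 31.17 mV

31.17


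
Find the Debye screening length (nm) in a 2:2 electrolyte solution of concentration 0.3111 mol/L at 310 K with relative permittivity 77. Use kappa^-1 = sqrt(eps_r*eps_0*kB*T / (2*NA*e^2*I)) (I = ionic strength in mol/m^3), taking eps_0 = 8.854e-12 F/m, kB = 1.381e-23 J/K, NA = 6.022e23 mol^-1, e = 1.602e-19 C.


Ionic strength I = 0.3111 * 2^2 * 1000 = 1244.4 mol/m^3
kappa^-1 = sqrt(77 * 8.854e-12 * 1.381e-23 * 310 / (2 * 6.022e23 * (1.602e-19)^2 * 1244.4))
kappa^-1 = 0.275 nm

0.275


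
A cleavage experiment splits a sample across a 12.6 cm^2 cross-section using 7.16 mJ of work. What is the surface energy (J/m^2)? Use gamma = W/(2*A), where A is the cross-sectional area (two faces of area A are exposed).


Convert: A = 12.6 cm^2 = 0.00126 m^2, W = 7.16 mJ = 0.00716 J
Cleaving exposes two faces of area A, so total new surface = 2*A and gamma = W / (2*A)
gamma = 0.00716 / (2 * 0.00126)
gamma = 2.841 J/m^2

2.841


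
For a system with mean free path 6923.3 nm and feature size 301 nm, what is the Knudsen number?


Knudsen number Kn = lambda / L
Kn = 6923.3 / 301
Kn = 23.001

23.001


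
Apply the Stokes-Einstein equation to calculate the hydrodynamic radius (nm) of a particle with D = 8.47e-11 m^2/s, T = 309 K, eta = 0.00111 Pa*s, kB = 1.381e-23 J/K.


Stokes-Einstein: R = kB*T / (6*pi*eta*D)
R = 1.381e-23 * 309 / (6 * pi * 0.00111 * 8.47e-11)
R = 2.40793e-09 m = 2.41 nm

2.41


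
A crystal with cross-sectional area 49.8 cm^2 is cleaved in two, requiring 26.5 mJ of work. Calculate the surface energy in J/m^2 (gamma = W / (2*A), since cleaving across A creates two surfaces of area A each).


Convert: A = 49.8 cm^2 = 0.00498 m^2, W = 26.5 mJ = 0.0265 J
Cleaving exposes two faces of area A, so total new surface = 2*A and gamma = W / (2*A)
gamma = 0.0265 / (2 * 0.00498)
gamma = 2.661 J/m^2

2.661


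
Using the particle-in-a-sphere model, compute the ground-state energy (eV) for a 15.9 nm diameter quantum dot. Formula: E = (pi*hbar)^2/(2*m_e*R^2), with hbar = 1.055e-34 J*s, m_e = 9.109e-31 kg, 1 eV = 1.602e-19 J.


Radius R = 15.9/2 = 7.95 nm = 7.95e-09 m
E = (pi * 1.055e-34)^2 / (2 * 9.109e-31 * (7.95e-09)^2)
E(J) = 9.54047e-22
E = E(J) / 1.602e-19 = 0.006 eV

0.006


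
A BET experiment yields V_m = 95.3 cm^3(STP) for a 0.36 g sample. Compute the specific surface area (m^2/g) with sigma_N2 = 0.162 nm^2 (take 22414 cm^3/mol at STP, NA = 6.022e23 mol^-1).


Number of moles in monolayer = V_m / 22414 = 95.3 / 22414 = 0.00425181
Number of molecules = moles * NA = 0.00425181 * 6.022e23
SA = molecules * sigma / mass
SA = (95.3 / 22414) * 6.022e23 * 0.162e-18 / 0.36
SA = 1152.2 m^2/g

1152.2


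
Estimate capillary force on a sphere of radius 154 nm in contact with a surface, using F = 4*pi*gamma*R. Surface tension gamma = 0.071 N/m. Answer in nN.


Convert radius: R = 154 nm = 1.54e-07 m
F = 4 * pi * gamma * R
F = 4 * pi * 0.071 * 1.54e-07
F = 1.37401e-07 N = 137.4007 nN

137.4007


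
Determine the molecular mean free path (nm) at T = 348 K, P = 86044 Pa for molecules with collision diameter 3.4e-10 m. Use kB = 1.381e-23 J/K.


Mean free path: lambda = kB*T / (sqrt(2) * pi * d^2 * P)
lambda = 1.381e-23 * 348 / (sqrt(2) * pi * (3.4e-10)^2 * 86044)
lambda = 1.0875e-07 m
lambda = 108.75 nm

108.75


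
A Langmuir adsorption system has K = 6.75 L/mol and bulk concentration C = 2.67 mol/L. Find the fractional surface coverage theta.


Langmuir isotherm: theta = K*C / (1 + K*C)
K*C = 6.75 * 2.67 = 18.0225
theta = 18.0225 / (1 + 18.0225) = 18.0225 / 19.0225
theta = 0.9474

0.9474


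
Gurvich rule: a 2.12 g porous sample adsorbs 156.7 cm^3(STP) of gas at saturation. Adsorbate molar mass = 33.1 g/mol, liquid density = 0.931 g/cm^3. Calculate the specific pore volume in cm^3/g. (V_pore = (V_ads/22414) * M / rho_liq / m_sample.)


Moles adsorbed n = V_ads / 22414 = 156.7 / 22414 = 6.991166e-03 mol
Liquid volume V_liq = n * M / rho_liq = 6.991166e-03 * 33.1 / 0.931 = 0.24856 cm^3
Specific pore volume V_pore = V_liq / m_sample = 0.24856 / 2.12
V_pore = 0.1172 cm^3/g

0.1172


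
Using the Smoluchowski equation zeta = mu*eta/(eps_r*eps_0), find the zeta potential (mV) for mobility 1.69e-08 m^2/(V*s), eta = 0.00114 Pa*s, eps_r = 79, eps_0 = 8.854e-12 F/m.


Smoluchowski equation: zeta = mu * eta / (eps_r * eps_0)
zeta = 1.69e-08 * 0.00114 / (79 * 8.854e-12)
zeta = 0.027544 V = 27.54 mV

27.54


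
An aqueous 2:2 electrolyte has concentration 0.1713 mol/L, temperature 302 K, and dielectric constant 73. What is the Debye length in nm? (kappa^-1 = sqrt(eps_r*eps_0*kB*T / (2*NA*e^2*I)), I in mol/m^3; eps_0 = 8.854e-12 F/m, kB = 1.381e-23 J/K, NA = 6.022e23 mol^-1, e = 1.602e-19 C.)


Ionic strength I = 0.1713 * 2^2 * 1000 = 685.2 mol/m^3
kappa^-1 = sqrt(73 * 8.854e-12 * 1.381e-23 * 302 / (2 * 6.022e23 * (1.602e-19)^2 * 685.2))
kappa^-1 = 0.357 nm

0.357


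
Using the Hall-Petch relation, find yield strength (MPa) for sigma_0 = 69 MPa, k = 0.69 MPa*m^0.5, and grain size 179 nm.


d = 179 nm = 1.79e-07 m
sqrt(d) = 0.0004230839
Hall-Petch contribution = k / sqrt(d) = 0.69 / 0.0004230839 = 1630.9 MPa
sigma = sigma_0 + k/sqrt(d) = 69 + 1630.9 = 1699.9 MPa

1699.9


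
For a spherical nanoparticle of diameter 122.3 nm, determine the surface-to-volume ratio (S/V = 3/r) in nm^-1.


Radius r = 122.3/2 = 61.15 nm
S/V = 3 / r = 3 / 61.15
S/V = 0.0491 nm^-1

0.0491


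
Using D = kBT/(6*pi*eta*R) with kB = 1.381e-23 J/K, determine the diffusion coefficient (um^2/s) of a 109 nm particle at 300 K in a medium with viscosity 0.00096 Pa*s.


Radius R = 109/2 = 54.5 nm = 5.45e-08 m
D = kB*T / (6*pi*eta*R)
D = 1.381e-23 * 300 / (6 * pi * 0.00096 * 5.45e-08)
D = 4.20094e-12 m^2/s = 4.201 um^2/s

4.201


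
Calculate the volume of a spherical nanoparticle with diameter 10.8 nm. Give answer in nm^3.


Radius r = 10.8/2 = 5.4 nm
Volume V = (4/3) * pi * r^3
V = (4/3) * pi * (5.4)^3
V = 659.58 nm^3

659.58


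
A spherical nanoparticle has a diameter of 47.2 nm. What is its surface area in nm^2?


Radius r = 47.2/2 = 23.6 nm
Surface area SA = 4 * pi * r^2
SA = 4 * pi * (23.6)^2
SA = 6998.97 nm^2

6998.97


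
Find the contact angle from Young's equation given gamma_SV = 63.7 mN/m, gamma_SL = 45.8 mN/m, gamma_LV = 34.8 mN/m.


cos(theta) = (gamma_SV - gamma_SL) / gamma_LV
cos(theta) = (63.7 - 45.8) / 34.8
cos(theta) = 0.514368
theta = arccos(0.514368) = 59.04 degrees

59.04


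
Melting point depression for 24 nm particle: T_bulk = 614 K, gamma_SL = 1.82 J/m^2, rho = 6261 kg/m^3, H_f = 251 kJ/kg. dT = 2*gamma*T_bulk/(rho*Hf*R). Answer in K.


Radius R = 24/2 = 12 nm = 1.2e-08 m
Convert H_f = 251 kJ/kg = 251000 J/kg
dT = 2 * gamma_SL * T_bulk / (rho * H_f * R)
dT = 2 * 1.82 * 614 / (6261 * 251000 * 1.2e-08)
dT = 118.5 K

118.5


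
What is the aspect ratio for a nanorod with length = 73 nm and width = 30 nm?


Aspect ratio AR = length / diameter
AR = 73 / 30
AR = 2.43

2.43


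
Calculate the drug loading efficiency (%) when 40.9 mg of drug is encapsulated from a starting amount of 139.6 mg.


Drug loading efficiency = (drug loaded / drug initial) * 100
DLE = 40.9 / 139.6 * 100
DLE = 0.293 * 100
DLE = 29.3%

29.3


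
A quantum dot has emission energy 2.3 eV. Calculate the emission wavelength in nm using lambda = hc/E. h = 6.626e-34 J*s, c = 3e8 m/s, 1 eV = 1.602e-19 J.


Convert energy: E = 2.3 eV = 2.3 * 1.602e-19 = 3.6846e-19 J
lambda = h*c / E = 6.626e-34 * 3e8 / 3.6846e-19
lambda = 5.39489e-07 m = 539.5 nm

539.5


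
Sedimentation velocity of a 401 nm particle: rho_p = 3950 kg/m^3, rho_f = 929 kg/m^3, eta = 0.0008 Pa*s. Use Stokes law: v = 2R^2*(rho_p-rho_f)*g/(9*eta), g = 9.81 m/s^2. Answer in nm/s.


Radius R = 401/2 nm = 2.005e-07 m
Density difference = 3950 - 929 = 3021 kg/m^3
v = 2 * R^2 * (rho_p - rho_f) * g / (9 * eta)
v = 2 * (2.005e-07)^2 * 3021 * 9.81 / (9 * 0.0008)
v = 3.30938e-07 m/s = 330.9375 nm/s

330.9375


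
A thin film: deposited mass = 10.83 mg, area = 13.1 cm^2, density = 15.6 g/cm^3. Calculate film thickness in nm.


Convert: m = 10.83 mg = 1.0830e-05 kg, A = 13.1 cm^2 = 1.3100e-03 m^2, rho = 15.6 g/cm^3 = 15600 kg/m^3
t = m / (A * rho)
t = 1.0830e-05 / (1.3100e-03 * 15600)
t = 5.2995e-07 m = 529.9 nm

529.9


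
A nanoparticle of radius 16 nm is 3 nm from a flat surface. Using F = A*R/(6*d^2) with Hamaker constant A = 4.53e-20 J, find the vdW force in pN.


Convert to SI: R = 16 nm = 1.6e-08 m, d = 3 nm = 3e-09 m
F = A * R / (6 * d^2)
F = 4.53e-20 * 1.6e-08 / (6 * (3e-09)^2)
F = 1.34222e-11 N = 13.422 pN

13.422


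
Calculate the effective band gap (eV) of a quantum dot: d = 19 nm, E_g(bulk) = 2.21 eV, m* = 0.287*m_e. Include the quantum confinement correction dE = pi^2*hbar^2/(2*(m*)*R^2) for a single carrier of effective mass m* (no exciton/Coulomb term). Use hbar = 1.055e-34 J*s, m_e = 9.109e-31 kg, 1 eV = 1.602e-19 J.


Radius R = 19/2 nm = 9.5e-09 m
Confinement energy dE = pi^2 * hbar^2 / (2 * m_eff * m_e * R^2)
dE = pi^2 * (1.055e-34)^2 / (2 * 0.287 * 9.109e-31 * (9.5e-09)^2) J, divided by 1.602e-19 J/eV
dE = 0.0145 eV
Total band gap = E_g(bulk) + dE = 2.21 + 0.0145 = 2.2245 eV

2.2245


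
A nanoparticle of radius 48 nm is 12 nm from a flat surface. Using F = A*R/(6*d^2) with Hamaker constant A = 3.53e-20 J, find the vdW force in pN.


Convert to SI: R = 48 nm = 4.8e-08 m, d = 12 nm = 1.2e-08 m
F = A * R / (6 * d^2)
F = 3.53e-20 * 4.8e-08 / (6 * (1.2e-08)^2)
F = 1.96111e-12 N = 1.961 pN

1.961


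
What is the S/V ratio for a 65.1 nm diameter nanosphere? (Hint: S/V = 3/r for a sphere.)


Radius r = 65.1/2 = 32.55 nm
S/V = 3 / r = 3 / 32.55
S/V = 0.0922 nm^-1

0.0922


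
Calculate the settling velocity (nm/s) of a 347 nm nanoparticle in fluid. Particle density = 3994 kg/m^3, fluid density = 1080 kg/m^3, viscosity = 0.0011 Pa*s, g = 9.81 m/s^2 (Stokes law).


Radius R = 347/2 nm = 1.735e-07 m
Density difference = 3994 - 1080 = 2914 kg/m^3
v = 2 * R^2 * (rho_p - rho_f) * g / (9 * eta)
v = 2 * (1.735e-07)^2 * 2914 * 9.81 / (9 * 0.0011)
v = 1.73841e-07 m/s = 173.841 nm/s

173.841


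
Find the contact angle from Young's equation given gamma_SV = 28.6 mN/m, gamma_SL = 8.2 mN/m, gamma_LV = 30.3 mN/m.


cos(theta) = (gamma_SV - gamma_SL) / gamma_LV
cos(theta) = (28.6 - 8.2) / 30.3
cos(theta) = 0.673267
theta = arccos(0.673267) = 47.68 degrees

47.68


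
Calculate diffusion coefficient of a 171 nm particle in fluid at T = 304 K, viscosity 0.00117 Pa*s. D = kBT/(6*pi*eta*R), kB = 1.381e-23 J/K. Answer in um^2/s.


Radius R = 171/2 = 85.5 nm = 8.55e-08 m
D = kB*T / (6*pi*eta*R)
D = 1.381e-23 * 304 / (6 * pi * 0.00117 * 8.55e-08)
D = 2.22646e-12 m^2/s = 2.226 um^2/s

2.226


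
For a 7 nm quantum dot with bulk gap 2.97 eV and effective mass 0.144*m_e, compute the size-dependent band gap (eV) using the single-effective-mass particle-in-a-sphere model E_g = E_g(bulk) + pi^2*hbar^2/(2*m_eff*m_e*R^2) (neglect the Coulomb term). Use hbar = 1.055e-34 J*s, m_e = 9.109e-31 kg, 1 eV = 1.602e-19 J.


Radius R = 7/2 nm = 3.5e-09 m
Confinement energy dE = pi^2 * hbar^2 / (2 * m_eff * m_e * R^2)
dE = pi^2 * (1.055e-34)^2 / (2 * 0.144 * 9.109e-31 * (3.5e-09)^2) J, divided by 1.602e-19 J/eV
dE = 0.2134 eV
Total band gap = E_g(bulk) + dE = 2.97 + 0.2134 = 3.1834 eV

3.1834


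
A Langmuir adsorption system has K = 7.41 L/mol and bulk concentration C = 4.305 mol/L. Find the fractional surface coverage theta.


Langmuir isotherm: theta = K*C / (1 + K*C)
K*C = 7.41 * 4.305 = 31.90005
theta = 31.90005 / (1 + 31.90005) = 31.90005 / 32.90005
theta = 0.9696

0.9696


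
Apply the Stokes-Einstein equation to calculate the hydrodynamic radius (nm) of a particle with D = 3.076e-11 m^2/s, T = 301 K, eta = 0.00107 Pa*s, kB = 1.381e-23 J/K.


Stokes-Einstein: R = kB*T / (6*pi*eta*D)
R = 1.381e-23 * 301 / (6 * pi * 0.00107 * 3.076e-11)
R = 6.70022e-09 m = 6.7 nm

6.7


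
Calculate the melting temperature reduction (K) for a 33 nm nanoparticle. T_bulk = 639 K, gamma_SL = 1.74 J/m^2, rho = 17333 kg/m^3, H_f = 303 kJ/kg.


Radius R = 33/2 = 16.5 nm = 1.65e-08 m
Convert H_f = 303 kJ/kg = 303000 J/kg
dT = 2 * gamma_SL * T_bulk / (rho * H_f * R)
dT = 2 * 1.74 * 639 / (17333 * 303000 * 1.65e-08)
dT = 25.7 K

25.7


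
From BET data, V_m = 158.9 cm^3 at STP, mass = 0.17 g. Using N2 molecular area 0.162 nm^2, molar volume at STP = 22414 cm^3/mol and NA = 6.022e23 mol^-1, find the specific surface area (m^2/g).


Number of moles in monolayer = V_m / 22414 = 158.9 / 22414 = 0.00708932
Number of molecules = moles * NA = 0.00708932 * 6.022e23
SA = molecules * sigma / mass
SA = (158.9 / 22414) * 6.022e23 * 0.162e-18 / 0.17
SA = 4068.3 m^2/g

4068.3


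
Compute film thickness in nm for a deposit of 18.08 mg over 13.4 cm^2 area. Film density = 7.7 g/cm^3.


Convert: m = 18.08 mg = 1.8080e-05 kg, A = 13.4 cm^2 = 1.3400e-03 m^2, rho = 7.7 g/cm^3 = 7700 kg/m^3
t = m / (A * rho)
t = 1.8080e-05 / (1.3400e-03 * 7700)
t = 1.7523e-06 m = 1752.3 nm

1752.3


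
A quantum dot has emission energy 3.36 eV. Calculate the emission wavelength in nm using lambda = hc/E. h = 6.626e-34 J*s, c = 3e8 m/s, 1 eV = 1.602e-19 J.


Convert energy: E = 3.36 eV = 3.36 * 1.602e-19 = 5.38272e-19 J
lambda = h*c / E = 6.626e-34 * 3e8 / 5.38272e-19
lambda = 3.69293e-07 m = 369.3 nm

369.3


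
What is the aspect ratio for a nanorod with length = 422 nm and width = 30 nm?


Aspect ratio AR = length / diameter
AR = 422 / 30
AR = 14.07

14.07


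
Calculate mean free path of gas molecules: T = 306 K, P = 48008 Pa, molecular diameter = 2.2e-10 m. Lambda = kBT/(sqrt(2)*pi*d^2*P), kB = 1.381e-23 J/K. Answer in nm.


Mean free path: lambda = kB*T / (sqrt(2) * pi * d^2 * P)
lambda = 1.381e-23 * 306 / (sqrt(2) * pi * (2.2e-10)^2 * 48008)
lambda = 4.09347e-07 m
lambda = 409.35 nm

409.35


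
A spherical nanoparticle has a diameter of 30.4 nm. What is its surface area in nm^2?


Radius r = 30.4/2 = 15.2 nm
Surface area SA = 4 * pi * r^2
SA = 4 * pi * (15.2)^2
SA = 2903.33 nm^2

2903.33


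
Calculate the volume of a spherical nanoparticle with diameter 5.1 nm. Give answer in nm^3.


Radius r = 5.1/2 = 2.55 nm
Volume V = (4/3) * pi * r^3
V = (4/3) * pi * (2.55)^3
V = 69.46 nm^3

69.46


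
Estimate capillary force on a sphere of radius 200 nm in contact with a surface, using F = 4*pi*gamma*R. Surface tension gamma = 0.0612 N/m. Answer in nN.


Convert radius: R = 200 nm = 2e-07 m
F = 4 * pi * gamma * R
F = 4 * pi * 0.0612 * 2e-07
F = 1.53812e-07 N = 153.8124 nN

153.8124


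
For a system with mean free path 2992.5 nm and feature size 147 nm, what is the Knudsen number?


Knudsen number Kn = lambda / L
Kn = 2992.5 / 147
Kn = 20.3571

20.3571


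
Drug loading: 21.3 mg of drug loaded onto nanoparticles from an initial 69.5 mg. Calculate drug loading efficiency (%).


Drug loading efficiency = (drug loaded / drug initial) * 100
DLE = 21.3 / 69.5 * 100
DLE = 0.3065 * 100
DLE = 30.65%

30.65


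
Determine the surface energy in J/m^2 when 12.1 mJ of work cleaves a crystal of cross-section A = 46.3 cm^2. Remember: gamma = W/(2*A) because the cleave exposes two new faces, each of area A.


Convert: A = 46.3 cm^2 = 0.00463 m^2, W = 12.1 mJ = 0.0121 J
Cleaving exposes two faces of area A, so total new surface = 2*A and gamma = W / (2*A)
gamma = 0.0121 / (2 * 0.00463)
gamma = 1.307 J/m^2

1.307


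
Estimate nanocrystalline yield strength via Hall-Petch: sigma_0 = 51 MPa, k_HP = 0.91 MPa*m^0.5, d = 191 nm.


d = 191 nm = 1.91e-07 m
sqrt(d) = 0.0004370355
Hall-Petch contribution = k / sqrt(d) = 0.91 / 0.0004370355 = 2082.2 MPa
sigma = sigma_0 + k/sqrt(d) = 51 + 2082.2 = 2133.2 MPa

2133.2


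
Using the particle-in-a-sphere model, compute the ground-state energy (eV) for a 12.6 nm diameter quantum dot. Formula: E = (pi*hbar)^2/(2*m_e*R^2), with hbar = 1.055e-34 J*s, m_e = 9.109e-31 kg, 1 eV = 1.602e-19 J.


Radius R = 12.6/2 = 6.3 nm = 6.3e-09 m
E = (pi * 1.055e-34)^2 / (2 * 9.109e-31 * (6.3e-09)^2)
E(J) = 1.51923e-21
E = E(J) / 1.602e-19 = 0.0095 eV

0.0095


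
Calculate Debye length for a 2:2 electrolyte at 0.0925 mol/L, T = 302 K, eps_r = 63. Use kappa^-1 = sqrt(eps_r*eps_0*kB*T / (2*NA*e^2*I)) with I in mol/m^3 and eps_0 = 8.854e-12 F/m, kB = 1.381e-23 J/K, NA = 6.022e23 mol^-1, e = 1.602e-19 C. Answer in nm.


Ionic strength I = 0.0925 * 2^2 * 1000 = 370 mol/m^3
kappa^-1 = sqrt(63 * 8.854e-12 * 1.381e-23 * 302 / (2 * 6.022e23 * (1.602e-19)^2 * 370))
kappa^-1 = 0.451 nm

0.451


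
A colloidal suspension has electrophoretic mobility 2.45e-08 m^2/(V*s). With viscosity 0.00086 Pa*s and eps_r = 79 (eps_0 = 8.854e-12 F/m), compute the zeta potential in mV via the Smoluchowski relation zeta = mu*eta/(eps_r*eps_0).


Smoluchowski equation: zeta = mu * eta / (eps_r * eps_0)
zeta = 2.45e-08 * 0.00086 / (79 * 8.854e-12)
zeta = 0.030123 V = 30.12 mV

30.12


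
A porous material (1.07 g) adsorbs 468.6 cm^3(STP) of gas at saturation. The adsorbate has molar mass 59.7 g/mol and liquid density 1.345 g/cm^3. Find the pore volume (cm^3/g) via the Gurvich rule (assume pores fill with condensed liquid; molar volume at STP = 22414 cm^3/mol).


Moles adsorbed n = V_ads / 22414 = 468.6 / 22414 = 2.090658e-02 mol
Liquid volume V_liq = n * M / rho_liq = 2.090658e-02 * 59.7 / 1.345 = 0.92797 cm^3
Specific pore volume V_pore = V_liq / m_sample = 0.92797 / 1.07
V_pore = 0.8673 cm^3/g

0.8673


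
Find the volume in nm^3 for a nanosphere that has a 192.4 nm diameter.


Radius r = 192.4/2 = 96.2 nm
Volume V = (4/3) * pi * r^3
V = (4/3) * pi * (96.2)^3
V = 3729184.11 nm^3

3729184.11


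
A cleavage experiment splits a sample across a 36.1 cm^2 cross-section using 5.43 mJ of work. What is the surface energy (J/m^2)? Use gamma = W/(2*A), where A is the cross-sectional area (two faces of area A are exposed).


Convert: A = 36.1 cm^2 = 0.00361 m^2, W = 5.43 mJ = 0.00543 J
Cleaving exposes two faces of area A, so total new surface = 2*A and gamma = W / (2*A)
gamma = 0.00543 / (2 * 0.00361)
gamma = 0.752 J/m^2

0.752


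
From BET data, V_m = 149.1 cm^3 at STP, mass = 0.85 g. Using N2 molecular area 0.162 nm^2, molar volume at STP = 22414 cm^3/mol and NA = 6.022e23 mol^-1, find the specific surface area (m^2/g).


Number of moles in monolayer = V_m / 22414 = 149.1 / 22414 = 0.00665209
Number of molecules = moles * NA = 0.00665209 * 6.022e23
SA = molecules * sigma / mass
SA = (149.1 / 22414) * 6.022e23 * 0.162e-18 / 0.85
SA = 763.5 m^2/g

763.5


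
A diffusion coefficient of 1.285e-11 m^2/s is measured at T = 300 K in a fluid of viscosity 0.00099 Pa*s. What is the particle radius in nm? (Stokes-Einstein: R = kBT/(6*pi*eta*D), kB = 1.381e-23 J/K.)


Stokes-Einstein: R = kB*T / (6*pi*eta*D)
R = 1.381e-23 * 300 / (6 * pi * 0.00099 * 1.285e-11)
R = 1.72773e-08 m = 17.28 nm

17.28


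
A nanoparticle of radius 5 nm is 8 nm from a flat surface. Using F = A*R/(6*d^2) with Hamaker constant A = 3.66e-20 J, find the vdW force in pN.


Convert to SI: R = 5 nm = 5e-09 m, d = 8 nm = 8e-09 m
F = A * R / (6 * d^2)
F = 3.66e-20 * 5e-09 / (6 * (8e-09)^2)
F = 4.76562e-13 N = 0.477 pN

0.477


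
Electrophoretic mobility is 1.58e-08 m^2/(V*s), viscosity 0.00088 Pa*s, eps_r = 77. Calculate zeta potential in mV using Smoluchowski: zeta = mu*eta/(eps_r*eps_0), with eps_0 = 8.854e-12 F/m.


Smoluchowski equation: zeta = mu * eta / (eps_r * eps_0)
zeta = 1.58e-08 * 0.00088 / (77 * 8.854e-12)
zeta = 0.020394 V = 20.39 mV

20.39


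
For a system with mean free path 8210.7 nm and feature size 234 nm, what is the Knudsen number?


Knudsen number Kn = lambda / L
Kn = 8210.7 / 234
Kn = 35.0885

35.0885


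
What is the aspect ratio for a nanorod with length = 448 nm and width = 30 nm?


Aspect ratio AR = length / diameter
AR = 448 / 30
AR = 14.93

14.93


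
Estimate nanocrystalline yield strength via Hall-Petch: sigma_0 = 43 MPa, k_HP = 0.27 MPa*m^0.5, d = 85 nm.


d = 85 nm = 8.5e-08 m
sqrt(d) = 0.0002915476
Hall-Petch contribution = k / sqrt(d) = 0.27 / 0.0002915476 = 926.1 MPa
sigma = sigma_0 + k/sqrt(d) = 43 + 926.1 = 969.1 MPa

969.1


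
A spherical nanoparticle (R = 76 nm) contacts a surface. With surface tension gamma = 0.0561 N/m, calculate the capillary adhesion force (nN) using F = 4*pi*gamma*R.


Convert radius: R = 76 nm = 7.6e-08 m
F = 4 * pi * gamma * R
F = 4 * pi * 0.0561 * 7.6e-08
F = 5.3578e-08 N = 53.578 nN

53.578


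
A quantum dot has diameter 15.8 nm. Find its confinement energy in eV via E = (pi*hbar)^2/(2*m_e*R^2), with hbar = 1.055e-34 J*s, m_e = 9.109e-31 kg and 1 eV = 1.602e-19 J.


Radius R = 15.8/2 = 7.9 nm = 7.9e-09 m
E = (pi * 1.055e-34)^2 / (2 * 9.109e-31 * (7.9e-09)^2)
E(J) = 9.66162e-22
E = E(J) / 1.602e-19 = 0.006 eV

0.006


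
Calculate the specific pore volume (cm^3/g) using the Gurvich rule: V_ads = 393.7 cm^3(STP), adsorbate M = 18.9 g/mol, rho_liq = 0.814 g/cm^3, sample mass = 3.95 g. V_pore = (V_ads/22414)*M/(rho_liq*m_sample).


Moles adsorbed n = V_ads / 22414 = 393.7 / 22414 = 1.756491e-02 mol
Liquid volume V_liq = n * M / rho_liq = 1.756491e-02 * 18.9 / 0.814 = 0.40783 cm^3
Specific pore volume V_pore = V_liq / m_sample = 0.40783 / 3.95
V_pore = 0.1032 cm^3/g

0.1032


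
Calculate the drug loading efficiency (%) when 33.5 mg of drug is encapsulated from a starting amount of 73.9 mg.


Drug loading efficiency = (drug loaded / drug initial) * 100
DLE = 33.5 / 73.9 * 100
DLE = 0.4533 * 100
DLE = 45.33%

45.33


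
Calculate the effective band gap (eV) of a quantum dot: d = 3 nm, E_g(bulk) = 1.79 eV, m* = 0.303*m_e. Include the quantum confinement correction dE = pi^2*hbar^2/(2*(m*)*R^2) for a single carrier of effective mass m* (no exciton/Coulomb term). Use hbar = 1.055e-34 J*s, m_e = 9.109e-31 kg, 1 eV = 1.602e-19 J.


Radius R = 3/2 nm = 1.5e-09 m
Confinement energy dE = pi^2 * hbar^2 / (2 * m_eff * m_e * R^2)
dE = pi^2 * (1.055e-34)^2 / (2 * 0.303 * 9.109e-31 * (1.5e-09)^2) J, divided by 1.602e-19 J/eV
dE = 0.5521 eV
Total band gap = E_g(bulk) + dE = 1.79 + 0.5521 = 2.3421 eV

2.3421


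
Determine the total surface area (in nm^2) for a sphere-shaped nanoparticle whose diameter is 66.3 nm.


Radius r = 66.3/2 = 33.15 nm
Surface area SA = 4 * pi * r^2
SA = 4 * pi * (33.15)^2
SA = 13809.47 nm^2

13809.47


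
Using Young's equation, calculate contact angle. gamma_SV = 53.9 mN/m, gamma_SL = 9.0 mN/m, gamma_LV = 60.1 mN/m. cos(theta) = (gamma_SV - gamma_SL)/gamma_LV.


cos(theta) = (gamma_SV - gamma_SL) / gamma_LV
cos(theta) = (53.9 - 9.0) / 60.1
cos(theta) = 0.747088
theta = arccos(0.747088) = 41.66 degrees

41.66


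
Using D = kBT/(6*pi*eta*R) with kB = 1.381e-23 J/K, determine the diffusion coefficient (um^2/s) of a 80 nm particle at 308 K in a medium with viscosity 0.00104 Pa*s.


Radius R = 80/2 = 40 nm = 4e-08 m
D = kB*T / (6*pi*eta*R)
D = 1.381e-23 * 308 / (6 * pi * 0.00104 * 4e-08)
D = 5.42438e-12 m^2/s = 5.424 um^2/s

5.424


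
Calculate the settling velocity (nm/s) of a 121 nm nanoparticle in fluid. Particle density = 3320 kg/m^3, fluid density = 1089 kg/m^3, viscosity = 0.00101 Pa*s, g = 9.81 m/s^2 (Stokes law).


Radius R = 121/2 nm = 6.05e-08 m
Density difference = 3320 - 1089 = 2231 kg/m^3
v = 2 * R^2 * (rho_p - rho_f) * g / (9 * eta)
v = 2 * (6.05e-08)^2 * 2231 * 9.81 / (9 * 0.00101)
v = 1.76257e-08 m/s = 17.6257 nm/s

17.6257


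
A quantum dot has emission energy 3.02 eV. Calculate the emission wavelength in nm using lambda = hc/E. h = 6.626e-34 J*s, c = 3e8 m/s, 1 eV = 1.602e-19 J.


Convert energy: E = 3.02 eV = 3.02 * 1.602e-19 = 4.83804e-19 J
lambda = h*c / E = 6.626e-34 * 3e8 / 4.83804e-19
lambda = 4.10869e-07 m = 410.9 nm

410.9


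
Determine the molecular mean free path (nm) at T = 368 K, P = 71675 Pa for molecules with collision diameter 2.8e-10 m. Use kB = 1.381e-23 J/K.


Mean free path: lambda = kB*T / (sqrt(2) * pi * d^2 * P)
lambda = 1.381e-23 * 368 / (sqrt(2) * pi * (2.8e-10)^2 * 71675)
lambda = 2.0356e-07 m
lambda = 203.56 nm

203.56


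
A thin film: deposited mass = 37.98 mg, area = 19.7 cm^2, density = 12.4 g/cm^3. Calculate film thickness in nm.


Convert: m = 37.98 mg = 3.7980e-05 kg, A = 19.7 cm^2 = 1.9700e-03 m^2, rho = 12.4 g/cm^3 = 12400 kg/m^3
t = m / (A * rho)
t = 3.7980e-05 / (1.9700e-03 * 12400)
t = 1.5548e-06 m = 1554.8 nm

1554.8


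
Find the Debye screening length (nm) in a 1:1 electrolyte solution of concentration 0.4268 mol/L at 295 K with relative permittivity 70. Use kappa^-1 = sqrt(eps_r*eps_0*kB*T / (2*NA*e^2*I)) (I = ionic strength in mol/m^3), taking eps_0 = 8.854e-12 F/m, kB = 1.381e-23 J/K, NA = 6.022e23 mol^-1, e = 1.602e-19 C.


Ionic strength I = 0.4268 * 1^2 * 1000 = 426.8 mol/m^3
kappa^-1 = sqrt(70 * 8.854e-12 * 1.381e-23 * 295 / (2 * 6.022e23 * (1.602e-19)^2 * 426.8))
kappa^-1 = 0.437 nm

0.437


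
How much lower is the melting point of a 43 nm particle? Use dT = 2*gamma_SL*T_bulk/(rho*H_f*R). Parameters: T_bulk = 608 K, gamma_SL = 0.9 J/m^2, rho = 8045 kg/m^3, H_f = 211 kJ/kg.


Radius R = 43/2 = 21.5 nm = 2.15e-08 m
Convert H_f = 211 kJ/kg = 211000 J/kg
dT = 2 * gamma_SL * T_bulk / (rho * H_f * R)
dT = 2 * 0.9 * 608 / (8045 * 211000 * 2.15e-08)
dT = 30.0 K

30.0


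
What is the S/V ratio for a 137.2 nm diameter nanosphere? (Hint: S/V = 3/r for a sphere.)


Radius r = 137.2/2 = 68.6 nm
S/V = 3 / r = 3 / 68.6
S/V = 0.0437 nm^-1

0.0437


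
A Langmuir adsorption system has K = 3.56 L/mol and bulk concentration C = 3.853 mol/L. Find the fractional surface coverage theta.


Langmuir isotherm: theta = K*C / (1 + K*C)
K*C = 3.56 * 3.853 = 13.71668
theta = 13.71668 / (1 + 13.71668) = 13.71668 / 14.71668
theta = 0.932

0.932


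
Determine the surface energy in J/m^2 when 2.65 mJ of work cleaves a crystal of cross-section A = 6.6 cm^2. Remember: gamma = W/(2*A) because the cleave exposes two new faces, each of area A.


Convert: A = 6.6 cm^2 = 0.00066 m^2, W = 2.65 mJ = 0.00265 J
Cleaving exposes two faces of area A, so total new surface = 2*A and gamma = W / (2*A)
gamma = 0.00265 / (2 * 0.00066)
gamma = 2.008 J/m^2

2.008


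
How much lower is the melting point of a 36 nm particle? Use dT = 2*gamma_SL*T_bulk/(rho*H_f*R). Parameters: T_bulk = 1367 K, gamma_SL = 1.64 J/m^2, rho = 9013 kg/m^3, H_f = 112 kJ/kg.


Radius R = 36/2 = 18 nm = 1.8e-08 m
Convert H_f = 112 kJ/kg = 112000 J/kg
dT = 2 * gamma_SL * T_bulk / (rho * H_f * R)
dT = 2 * 1.64 * 1367 / (9013 * 112000 * 1.8e-08)
dT = 246.8 K

246.8


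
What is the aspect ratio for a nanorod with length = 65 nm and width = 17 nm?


Aspect ratio AR = length / diameter
AR = 65 / 17
AR = 3.82

3.82


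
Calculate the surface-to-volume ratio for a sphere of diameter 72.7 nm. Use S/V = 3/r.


Radius r = 72.7/2 = 36.35 nm
S/V = 3 / r = 3 / 36.35
S/V = 0.0825 nm^-1

0.0825


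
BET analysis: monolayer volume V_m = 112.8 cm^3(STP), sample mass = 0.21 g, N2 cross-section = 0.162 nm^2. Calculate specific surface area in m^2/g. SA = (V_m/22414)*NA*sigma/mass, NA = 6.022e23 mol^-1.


Number of moles in monolayer = V_m / 22414 = 112.8 / 22414 = 0.00503257
Number of molecules = moles * NA = 0.00503257 * 6.022e23
SA = molecules * sigma / mass
SA = (112.8 / 22414) * 6.022e23 * 0.162e-18 / 0.21
SA = 2337.9 m^2/g

2337.9


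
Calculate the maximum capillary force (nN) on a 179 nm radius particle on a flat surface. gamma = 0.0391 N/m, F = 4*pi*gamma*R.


Convert radius: R = 179 nm = 1.79e-07 m
F = 4 * pi * gamma * R
F = 4 * pi * 0.0391 * 1.79e-07
F = 8.79508e-08 N = 87.9508 nN

87.9508


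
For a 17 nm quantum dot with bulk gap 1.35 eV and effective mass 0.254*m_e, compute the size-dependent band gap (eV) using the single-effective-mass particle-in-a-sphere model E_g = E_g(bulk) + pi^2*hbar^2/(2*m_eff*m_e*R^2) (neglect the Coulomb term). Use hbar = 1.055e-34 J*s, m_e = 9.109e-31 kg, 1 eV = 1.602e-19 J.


Radius R = 17/2 nm = 8.5e-09 m
Confinement energy dE = pi^2 * hbar^2 / (2 * m_eff * m_e * R^2)
dE = pi^2 * (1.055e-34)^2 / (2 * 0.254 * 9.109e-31 * (8.5e-09)^2) J, divided by 1.602e-19 J/eV
dE = 0.0205 eV
Total band gap = E_g(bulk) + dE = 1.35 + 0.0205 = 1.3705 eV

1.3705


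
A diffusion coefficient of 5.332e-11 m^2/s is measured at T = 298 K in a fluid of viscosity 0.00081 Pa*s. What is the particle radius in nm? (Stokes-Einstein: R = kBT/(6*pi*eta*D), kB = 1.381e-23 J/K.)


Stokes-Einstein: R = kB*T / (6*pi*eta*D)
R = 1.381e-23 * 298 / (6 * pi * 0.00081 * 5.332e-11)
R = 5.05515e-09 m = 5.06 nm

5.06


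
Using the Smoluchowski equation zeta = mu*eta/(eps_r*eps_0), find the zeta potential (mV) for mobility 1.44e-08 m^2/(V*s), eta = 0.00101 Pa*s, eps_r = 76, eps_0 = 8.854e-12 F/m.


Smoluchowski equation: zeta = mu * eta / (eps_r * eps_0)
zeta = 1.44e-08 * 0.00101 / (76 * 8.854e-12)
zeta = 0.021614 V = 21.61 mV

21.61


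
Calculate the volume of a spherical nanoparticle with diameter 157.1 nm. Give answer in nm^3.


Radius r = 157.1/2 = 78.55 nm
Volume V = (4/3) * pi * r^3
V = (4/3) * pi * (78.55)^3
V = 2030145.56 nm^3

2030145.56


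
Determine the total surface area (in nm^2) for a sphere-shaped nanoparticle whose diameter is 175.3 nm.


Radius r = 175.3/2 = 87.65 nm
Surface area SA = 4 * pi * r^2
SA = 4 * pi * (87.65)^2
SA = 96541.42 nm^2

96541.42


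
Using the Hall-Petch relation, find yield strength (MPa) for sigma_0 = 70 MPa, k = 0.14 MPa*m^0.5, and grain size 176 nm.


d = 176 nm = 1.76e-07 m
sqrt(d) = 0.0004195235
Hall-Petch contribution = k / sqrt(d) = 0.14 / 0.0004195235 = 333.7 MPa
sigma = sigma_0 + k/sqrt(d) = 70 + 333.7 = 403.7 MPa

403.7


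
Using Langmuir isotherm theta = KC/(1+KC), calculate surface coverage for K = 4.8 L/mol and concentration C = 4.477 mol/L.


Langmuir isotherm: theta = K*C / (1 + K*C)
K*C = 4.8 * 4.477 = 21.4896
theta = 21.4896 / (1 + 21.4896) = 21.4896 / 22.4896
theta = 0.9555

0.9555


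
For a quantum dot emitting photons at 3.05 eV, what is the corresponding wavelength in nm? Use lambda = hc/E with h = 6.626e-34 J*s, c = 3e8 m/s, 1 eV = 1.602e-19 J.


Convert energy: E = 3.05 eV = 3.05 * 1.602e-19 = 4.8861e-19 J
lambda = h*c / E = 6.626e-34 * 3e8 / 4.8861e-19
lambda = 4.06828e-07 m = 406.8 nm

406.8


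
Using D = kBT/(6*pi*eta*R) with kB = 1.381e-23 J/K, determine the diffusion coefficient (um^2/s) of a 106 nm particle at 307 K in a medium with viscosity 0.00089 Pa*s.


Radius R = 106/2 = 53 nm = 5.3e-08 m
D = kB*T / (6*pi*eta*R)
D = 1.381e-23 * 307 / (6 * pi * 0.00089 * 5.3e-08)
D = 4.76832e-12 m^2/s = 4.768 um^2/s

4.768


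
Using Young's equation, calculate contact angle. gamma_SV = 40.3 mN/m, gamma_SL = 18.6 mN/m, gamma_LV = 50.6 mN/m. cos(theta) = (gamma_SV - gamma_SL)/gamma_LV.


cos(theta) = (gamma_SV - gamma_SL) / gamma_LV
cos(theta) = (40.3 - 18.6) / 50.6
cos(theta) = 0.428854
theta = arccos(0.428854) = 64.61 degrees

64.61


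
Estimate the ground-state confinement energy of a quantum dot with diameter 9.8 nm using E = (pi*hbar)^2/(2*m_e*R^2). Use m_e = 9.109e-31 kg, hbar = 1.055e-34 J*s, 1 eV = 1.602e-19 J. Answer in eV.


Radius R = 9.8/2 = 4.9 nm = 4.9e-09 m
E = (pi * 1.055e-34)^2 / (2 * 9.109e-31 * (4.9e-09)^2)
E(J) = 2.51138e-21
E = E(J) / 1.602e-19 = 0.0157 eV

0.0157


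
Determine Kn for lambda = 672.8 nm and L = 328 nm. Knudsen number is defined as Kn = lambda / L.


Knudsen number Kn = lambda / L
Kn = 672.8 / 328
Kn = 2.0512

2.0512


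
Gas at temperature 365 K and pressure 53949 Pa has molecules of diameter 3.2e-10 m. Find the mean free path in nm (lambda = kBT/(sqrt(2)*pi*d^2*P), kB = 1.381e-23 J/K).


Mean free path: lambda = kB*T / (sqrt(2) * pi * d^2 * P)
lambda = 1.381e-23 * 365 / (sqrt(2) * pi * (3.2e-10)^2 * 53949)
lambda = 2.05371e-07 m
lambda = 205.37 nm

205.37


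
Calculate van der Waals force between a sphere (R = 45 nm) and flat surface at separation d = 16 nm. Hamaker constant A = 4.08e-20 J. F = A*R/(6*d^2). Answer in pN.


Convert to SI: R = 45 nm = 4.5e-08 m, d = 16 nm = 1.6e-08 m
F = A * R / (6 * d^2)
F = 4.08e-20 * 4.5e-08 / (6 * (1.6e-08)^2)
F = 1.19531e-12 N = 1.195 pN

1.195


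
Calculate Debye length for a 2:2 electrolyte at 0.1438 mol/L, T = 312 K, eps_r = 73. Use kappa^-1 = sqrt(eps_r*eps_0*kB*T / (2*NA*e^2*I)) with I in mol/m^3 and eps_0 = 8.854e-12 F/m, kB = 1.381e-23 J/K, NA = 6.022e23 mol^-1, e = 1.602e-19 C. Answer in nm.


Ionic strength I = 0.1438 * 2^2 * 1000 = 575.2 mol/m^3
kappa^-1 = sqrt(73 * 8.854e-12 * 1.381e-23 * 312 / (2 * 6.022e23 * (1.602e-19)^2 * 575.2))
kappa^-1 = 0.396 nm

0.396


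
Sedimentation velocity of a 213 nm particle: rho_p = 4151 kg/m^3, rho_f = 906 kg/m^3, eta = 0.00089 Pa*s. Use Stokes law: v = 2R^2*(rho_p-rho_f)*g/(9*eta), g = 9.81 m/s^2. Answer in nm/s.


Radius R = 213/2 nm = 1.065e-07 m
Density difference = 4151 - 906 = 3245 kg/m^3
v = 2 * R^2 * (rho_p - rho_f) * g / (9 * eta)
v = 2 * (1.065e-07)^2 * 3245 * 9.81 / (9 * 0.00089)
v = 9.0153e-08 m/s = 90.153 nm/s

90.153


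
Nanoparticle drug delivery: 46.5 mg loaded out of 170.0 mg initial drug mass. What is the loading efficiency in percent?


Drug loading efficiency = (drug loaded / drug initial) * 100
DLE = 46.5 / 170.0 * 100
DLE = 0.2735 * 100
DLE = 27.35%

27.35


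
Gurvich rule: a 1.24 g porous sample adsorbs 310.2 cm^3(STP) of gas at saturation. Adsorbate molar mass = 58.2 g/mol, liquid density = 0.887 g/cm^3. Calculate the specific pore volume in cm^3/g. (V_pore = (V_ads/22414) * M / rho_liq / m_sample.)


Moles adsorbed n = V_ads / 22414 = 310.2 / 22414 = 1.383956e-02 mol
Liquid volume V_liq = n * M / rho_liq = 1.383956e-02 * 58.2 / 0.887 = 0.90808 cm^3
Specific pore volume V_pore = V_liq / m_sample = 0.90808 / 1.24
V_pore = 0.7323 cm^3/g

0.7323


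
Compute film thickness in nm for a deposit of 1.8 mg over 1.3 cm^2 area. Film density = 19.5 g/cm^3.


Convert: m = 1.8 mg = 1.8000e-06 kg, A = 1.3 cm^2 = 1.3000e-04 m^2, rho = 19.5 g/cm^3 = 19500 kg/m^3
t = m / (A * rho)
t = 1.8000e-06 / (1.3000e-04 * 19500)
t = 7.1006e-07 m = 710.1 nm

710.1


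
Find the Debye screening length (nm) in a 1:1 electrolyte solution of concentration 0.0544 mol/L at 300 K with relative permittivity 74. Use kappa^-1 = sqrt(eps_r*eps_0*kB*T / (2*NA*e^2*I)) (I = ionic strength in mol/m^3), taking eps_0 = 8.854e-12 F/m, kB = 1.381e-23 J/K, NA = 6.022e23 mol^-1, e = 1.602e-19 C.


Ionic strength I = 0.0544 * 1^2 * 1000 = 54.4 mol/m^3
kappa^-1 = sqrt(74 * 8.854e-12 * 1.381e-23 * 300 / (2 * 6.022e23 * (1.602e-19)^2 * 54.4))
kappa^-1 = 1.271 nm

1.271


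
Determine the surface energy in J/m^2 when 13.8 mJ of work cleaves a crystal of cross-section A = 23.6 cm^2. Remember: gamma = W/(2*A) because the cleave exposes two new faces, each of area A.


Convert: A = 23.6 cm^2 = 0.00236 m^2, W = 13.8 mJ = 0.0138 J
Cleaving exposes two faces of area A, so total new surface = 2*A and gamma = W / (2*A)
gamma = 0.0138 / (2 * 0.00236)
gamma = 2.924 J/m^2

2.924


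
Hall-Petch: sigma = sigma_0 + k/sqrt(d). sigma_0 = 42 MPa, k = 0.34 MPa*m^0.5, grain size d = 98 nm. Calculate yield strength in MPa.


d = 98 nm = 9.8e-08 m
sqrt(d) = 0.0003130495
Hall-Petch contribution = k / sqrt(d) = 0.34 / 0.0003130495 = 1086.1 MPa
sigma = sigma_0 + k/sqrt(d) = 42 + 1086.1 = 1128.1 MPa

1128.1


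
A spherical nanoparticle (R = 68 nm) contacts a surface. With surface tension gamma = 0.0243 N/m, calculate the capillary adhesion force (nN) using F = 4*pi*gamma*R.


Convert radius: R = 68 nm = 6.8e-08 m
F = 4 * pi * gamma * R
F = 4 * pi * 0.0243 * 6.8e-08
F = 2.07647e-08 N = 20.7647 nN

20.7647


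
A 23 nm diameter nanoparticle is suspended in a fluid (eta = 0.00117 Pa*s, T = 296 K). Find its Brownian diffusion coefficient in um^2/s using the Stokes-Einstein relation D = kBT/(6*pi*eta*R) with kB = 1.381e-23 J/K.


Radius R = 23/2 = 11.5 nm = 1.15e-08 m
D = kB*T / (6*pi*eta*R)
D = 1.381e-23 * 296 / (6 * pi * 0.00117 * 1.15e-08)
D = 1.61176e-11 m^2/s = 16.118 um^2/s

16.118


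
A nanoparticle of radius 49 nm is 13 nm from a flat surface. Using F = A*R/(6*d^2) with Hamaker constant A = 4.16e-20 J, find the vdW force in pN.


Convert to SI: R = 49 nm = 4.9e-08 m, d = 13 nm = 1.3e-08 m
F = A * R / (6 * d^2)
F = 4.16e-20 * 4.9e-08 / (6 * (1.3e-08)^2)
F = 2.01026e-12 N = 2.01 pN

2.01


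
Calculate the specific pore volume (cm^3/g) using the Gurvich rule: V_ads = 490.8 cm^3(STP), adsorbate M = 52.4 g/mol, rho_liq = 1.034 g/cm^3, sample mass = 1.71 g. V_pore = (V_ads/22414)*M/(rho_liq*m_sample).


Moles adsorbed n = V_ads / 22414 = 490.8 / 22414 = 2.189703e-02 mol
Liquid volume V_liq = n * M / rho_liq = 2.189703e-02 * 52.4 / 1.034 = 1.10968 cm^3
Specific pore volume V_pore = V_liq / m_sample = 1.10968 / 1.71
V_pore = 0.6489 cm^3/g

0.6489


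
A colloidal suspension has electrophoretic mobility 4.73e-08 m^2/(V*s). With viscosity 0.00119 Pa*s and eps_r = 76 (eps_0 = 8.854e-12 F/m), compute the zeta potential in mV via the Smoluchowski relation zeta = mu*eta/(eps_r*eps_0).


Smoluchowski equation: zeta = mu * eta / (eps_r * eps_0)
zeta = 4.73e-08 * 0.00119 / (76 * 8.854e-12)
zeta = 0.083648 V = 83.65 mV

83.65
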